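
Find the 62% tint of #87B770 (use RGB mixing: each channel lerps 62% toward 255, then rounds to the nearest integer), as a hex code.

#D1E4C9

#87B770 is rgb(135, 183, 112).
A 62% tint moves each channel 62% toward 255:
  R: 135 + 74.4 = 209.4 → 209
  G: 183 + 44.64 = 227.64 → 228
  B: 112 + 88.66 = 200.66 → 201
rgb(209, 228, 201) = #D1E4C9.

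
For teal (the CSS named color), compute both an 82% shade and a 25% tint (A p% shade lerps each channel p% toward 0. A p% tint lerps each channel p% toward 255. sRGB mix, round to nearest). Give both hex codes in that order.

#001717, #40A0A0

CSS teal is rgb(0, 128, 128).
82% shade:
  R: 0 + 0 = 0 → 0
  G: 128 + 0.82×(0−128) = 128 − 104.96 = 23.04 → 23
  B: 128 + 0.82×(0−128) = 128 − 104.96 = 23.04 → 23
  → #001717
25% tint:
  R: 0 + 0.25×(255−0) = 0 + 63.75 = 63.75 → 64
  G: 128 + 0.25×(255−128) = 128 + 31.75 = 159.75 → 160
  B: 128 + 0.25×(255−128) = 128 + 31.75 = 159.75 → 160
  → #40A0A0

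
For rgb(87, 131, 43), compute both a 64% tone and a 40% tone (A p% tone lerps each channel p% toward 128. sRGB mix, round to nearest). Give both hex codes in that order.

#718161, #67824d

64% tone:
  R: 87 + 26.24 = 113.24 → 113
  G: 131 + 0.64×(128−131) = 131 − 1.92 = 129.08 → 129
  B: 43 + 54.4 = 97.4 → 97
  → #718161
40% tone:
  R: 87 + 0.4×(128−87) = 87 + 16.4 = 103.4 → 103
  G: 131 + 0.4×(128−131) = 131 − 1.2 = 129.8 → 130
  B: 43 + 0.4×(128−43) = 43 + 34 = 77 → 77
  → #67824d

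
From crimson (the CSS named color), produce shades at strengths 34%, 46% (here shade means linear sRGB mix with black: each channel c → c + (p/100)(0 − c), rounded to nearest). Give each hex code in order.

#910d28, #770b20

CSS crimson is rgb(220, 20, 60).
34%: (220 − 74.8 = 145.2→145, 20 − 6.8 = 13.2→13, 60 − 20.4 = 39.6→40) → #910d28
46%: (220 − 101.2 = 118.8→119, 20 − 9.2 = 10.8→11, 60 − 27.6 = 32.4→32) → #770b20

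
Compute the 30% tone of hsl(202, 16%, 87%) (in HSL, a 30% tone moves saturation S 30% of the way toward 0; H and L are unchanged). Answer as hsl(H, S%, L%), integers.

hsl(202, 11%, 87%)

S moves 30% from 16 toward 0: 16 − 4.8 = 11.2 → 11.
H and L are unchanged.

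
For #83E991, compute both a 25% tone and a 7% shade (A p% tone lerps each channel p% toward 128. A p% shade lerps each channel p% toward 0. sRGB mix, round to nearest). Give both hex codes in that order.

#83E991 is rgb(131, 233, 145).
25% tone:
  R: 131 + 0.25×(128−131) = 131 − 0.75 = 130.25 → 130
  G: 233 − 26.25 = 206.75 → 207
  B: 145 − 4.25 = 140.75 → 141
  → #82CF8D
7% shade:
  R: 131 + 0.07×(0−131) = 131 − 9.17 = 121.83 → 122
  G: 233 + 0.07×(0−233) = 233 − 16.31 = 216.69 → 217
  B: 145 + 0.07×(0−145) = 145 − 10.15 = 134.85 → 135
  → #7AD987

#82CF8D, #7AD987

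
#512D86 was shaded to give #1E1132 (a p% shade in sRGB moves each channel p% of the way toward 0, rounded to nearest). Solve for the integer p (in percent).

#512D86 is rgb(81, 45, 134); #1E1132 is rgb(30, 17, 50).
On the B channel (widest range): 50 ≈ 134 + (p/100)(0 − 134), so p ≈ 100×(50 − 134)/(0 − 134) = -8400/-134 = 62.69.
p = 63 reproduces all three channels after rounding.

63%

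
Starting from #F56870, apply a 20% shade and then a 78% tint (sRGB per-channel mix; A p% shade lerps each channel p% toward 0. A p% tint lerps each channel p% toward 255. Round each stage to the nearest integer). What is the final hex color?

#F2D9DB

#F56870 is rgb(245, 104, 112).
A 20% shade moves each channel 20% toward 0:
  R: 245 + 0.2×(0−245) = 245 − 49 = 196 → 196
  G: 104 − 20.8 = 83.2 → 83
  B: 112 + 0.2×(0−112) = 112 − 22.4 = 89.6 → 90
After the shade: rgb(196, 83, 90) = #C4535A.
A 78% tint moves each channel 78% toward 255:
  R: 196 + 0.78×(255−196) = 196 + 46.02 = 242.02 → 242
  G: 83 + 134.16 = 217.16 → 217
  B: 90 + 0.78×(255−90) = 90 + 128.7 = 218.7 → 219
rgb(242, 217, 219) = #F2D9DB.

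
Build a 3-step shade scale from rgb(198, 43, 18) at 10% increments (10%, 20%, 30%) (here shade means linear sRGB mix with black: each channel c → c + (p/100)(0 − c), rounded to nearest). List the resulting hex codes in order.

10%: (198 − 19.8 = 178.2→178, 43 − 4.3 = 38.7→39, 18 − 1.8 = 16.2→16) → #B22710
20%: (198 − 39.6 = 158.4→158, 43 − 8.6 = 34.4→34, 18 − 3.6 = 14.4→14) → #9E220E
30%: (198 − 59.4 = 138.6→139, 43 − 12.9 = 30.1→30, 18 − 5.4 = 12.6→13) → #8B1E0D

#B22710, #9E220E, #8B1E0D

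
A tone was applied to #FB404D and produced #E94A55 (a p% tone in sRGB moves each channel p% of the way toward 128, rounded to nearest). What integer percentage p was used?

15%

#FB404D is rgb(251, 64, 77); #E94A55 is rgb(233, 74, 85).
On the R channel (widest range): 233 ≈ 251 + (p/100)(128 − 251), so p ≈ 100×(233 − 251)/(128 − 251) = -1800/-123 = 14.63.
p = 15 reproduces all three channels after rounding.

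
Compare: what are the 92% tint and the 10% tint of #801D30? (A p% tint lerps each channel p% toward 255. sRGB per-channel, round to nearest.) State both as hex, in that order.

#801D30 is rgb(128, 29, 48).
92% tint:
  R: 128 + 116.84 = 244.84 → 245
  G: 29 + 0.92×(255−29) = 29 + 207.92 = 236.92 → 237
  B: 48 + 0.92×(255−48) = 48 + 190.44 = 238.44 → 238
  → #F5EDEE
10% tint:
  R: 128 + 0.1×(255−128) = 128 + 12.7 = 140.7 → 141
  G: 29 + 22.6 = 51.6 → 52
  B: 48 + 20.7 = 68.7 → 69
  → #8D3445

#F5EDEE, #8D3445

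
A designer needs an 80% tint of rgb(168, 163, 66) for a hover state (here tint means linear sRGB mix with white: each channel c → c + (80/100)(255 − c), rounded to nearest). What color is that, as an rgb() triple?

Per channel, c → c + 0.8(255 − c):
  R: 168 + 0.8×(255−168) = 168 + 69.6 = 237.6 → 238
  G: 163 + 73.6 = 236.6 → 237
  B: 66 + 0.8×(255−66) = 66 + 151.2 = 217.2 → 217

rgb(238, 237, 217)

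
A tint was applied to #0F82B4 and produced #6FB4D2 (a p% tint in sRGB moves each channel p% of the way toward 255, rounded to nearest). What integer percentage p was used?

#0F82B4 is rgb(15, 130, 180); #6FB4D2 is rgb(111, 180, 210).
On the R channel (widest range): 111 ≈ 15 + (p/100)(255 − 15), so p ≈ 100×(111 − 15)/(255 − 15) = 9600/240 = 40.00.
p = 40 reproduces all three channels after rounding.

40%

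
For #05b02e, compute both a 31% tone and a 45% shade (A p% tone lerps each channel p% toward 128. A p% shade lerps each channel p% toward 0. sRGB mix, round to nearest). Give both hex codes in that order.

#2ba147, #036119

#05b02e is rgb(5, 176, 46).
31% tone:
  R: 5 + 38.13 = 43.13 → 43
  G: 176 − 14.88 = 161.12 → 161
  B: 46 + 0.31×(128−46) = 46 + 25.42 = 71.42 → 71
  → #2ba147
45% shade:
  R: 5 + 0.45×(0−5) = 5 − 2.25 = 2.75 → 3
  G: 176 − 79.2 = 96.8 → 97
  B: 46 − 20.7 = 25.3 → 25
  → #036119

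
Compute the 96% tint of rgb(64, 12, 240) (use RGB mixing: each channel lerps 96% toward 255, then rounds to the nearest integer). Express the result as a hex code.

A 96% tint moves each channel 96% toward 255:
  R: 64 + 183.36 = 247.36 → 247
  G: 12 + 0.96×(255−12) = 12 + 233.28 = 245.28 → 245
  B: 240 + 0.96×(255−240) = 240 + 14.4 = 254.4 → 254
rgb(247, 245, 254) = #f7f5fe.

#f7f5fe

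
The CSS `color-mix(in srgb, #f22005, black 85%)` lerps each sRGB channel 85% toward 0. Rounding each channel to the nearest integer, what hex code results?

#240501

#f22005 is rgb(242, 32, 5).
Lerp each channel 85% toward 0:
  R: 242 − 205.7 = 36.3 → 36
  G: 32 + 0.85×(0−32) = 32 − 27.2 = 4.8 → 5
  B: 5 + 0.85×(0−5) = 5 − 4.25 = 0.75 → 1
rgb(36, 5, 1) = #240501.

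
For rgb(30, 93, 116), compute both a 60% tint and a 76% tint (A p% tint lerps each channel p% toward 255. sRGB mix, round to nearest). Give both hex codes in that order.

#A5BEC7, #C9D8DE

60% tint:
  R: 30 + 135 = 165 → 165
  G: 93 + 97.2 = 190.2 → 190
  B: 116 + 0.6×(255−116) = 116 + 83.4 = 199.4 → 199
  → #A5BEC7
76% tint:
  R: 30 + 0.76×(255−30) = 30 + 171 = 201 → 201
  G: 93 + 0.76×(255−93) = 93 + 123.12 = 216.12 → 216
  B: 116 + 0.76×(255−116) = 116 + 105.64 = 221.64 → 222
  → #C9D8DE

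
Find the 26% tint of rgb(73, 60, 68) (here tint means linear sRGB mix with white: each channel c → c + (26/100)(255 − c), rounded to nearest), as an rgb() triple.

rgb(120, 111, 117)

Lerp each channel 26% toward 255:
  R: 73 + 0.26×(255−73) = 73 + 47.32 = 120.32 → 120
  G: 60 + 50.7 = 110.7 → 111
  B: 68 + 0.26×(255−68) = 68 + 48.62 = 116.62 → 117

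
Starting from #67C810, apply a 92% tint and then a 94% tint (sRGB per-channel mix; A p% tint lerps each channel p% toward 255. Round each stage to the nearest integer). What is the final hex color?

#67C810 is rgb(103, 200, 16).
A 92% tint moves each channel 92% toward 255:
  R: 103 + 0.92×(255−103) = 103 + 139.84 = 242.84 → 243
  G: 200 + 0.92×(255−200) = 200 + 50.6 = 250.6 → 251
  B: 16 + 0.92×(255−16) = 16 + 219.88 = 235.88 → 236
After the tint: rgb(243, 251, 236) = #F3FBEC.
A 94% tint moves each channel 94% toward 255:
  R: 243 + 0.94×(255−243) = 243 + 11.28 = 254.28 → 254
  G: 251 + 0.94×(255−251) = 251 + 3.76 = 254.76 → 255
  B: 236 + 0.94×(255−236) = 236 + 17.86 = 253.86 → 254
rgb(254, 255, 254) = #FEFFFE.

#FEFFFE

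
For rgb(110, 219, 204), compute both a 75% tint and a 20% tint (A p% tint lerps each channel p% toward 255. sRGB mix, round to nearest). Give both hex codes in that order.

#dbf6f2, #8be2d6

75% tint:
  R: 110 + 108.75 = 218.75 → 219
  G: 219 + 27 = 246 → 246
  B: 204 + 0.75×(255−204) = 204 + 38.25 = 242.25 → 242
  → #dbf6f2
20% tint:
  R: 110 + 0.2×(255−110) = 110 + 29 = 139 → 139
  G: 219 + 7.2 = 226.2 → 226
  B: 204 + 0.2×(255−204) = 204 + 10.2 = 214.2 → 214
  → #8be2d6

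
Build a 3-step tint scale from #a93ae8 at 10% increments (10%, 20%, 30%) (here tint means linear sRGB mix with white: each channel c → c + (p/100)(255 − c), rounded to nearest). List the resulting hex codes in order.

#b24eea, #ba61ed, #c375ef

#a93ae8 is rgb(169, 58, 232).
10%: (169 + 8.6 = 177.6→178, 58 + 19.7 = 77.7→78, 232 + 2.3 = 234.3→234) → #b24eea
20%: (169 + 17.2 = 186.2→186, 58 + 39.4 = 97.4→97, 232 + 4.6 = 236.6→237) → #ba61ed
30%: (169 + 25.8 = 194.8→195, 58 + 59.1 = 117.1→117, 232 + 6.9 = 238.9→239) → #c375ef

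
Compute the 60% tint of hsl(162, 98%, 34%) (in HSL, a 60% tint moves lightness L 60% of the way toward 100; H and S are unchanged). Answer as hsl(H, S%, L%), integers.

L moves 60% from 34 toward 100: 34 + 39.6 = 73.6 → 74.
H and S are unchanged.

hsl(162, 98%, 74%)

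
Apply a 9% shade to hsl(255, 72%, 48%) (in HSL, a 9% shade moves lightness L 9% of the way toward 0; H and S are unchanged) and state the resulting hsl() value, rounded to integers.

hsl(255, 72%, 44%)

L moves 9% from 48 toward 0: 48 − 4.32 = 43.68 → 44.
H and S are unchanged.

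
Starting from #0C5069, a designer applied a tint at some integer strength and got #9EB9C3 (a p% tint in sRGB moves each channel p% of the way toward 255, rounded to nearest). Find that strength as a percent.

#0C5069 is rgb(12, 80, 105); #9EB9C3 is rgb(158, 185, 195).
On the R channel (widest range): 158 ≈ 12 + (p/100)(255 − 12), so p ≈ 100×(158 − 12)/(255 − 12) = 14600/243 = 60.08.
p = 60 reproduces all three channels after rounding.

60%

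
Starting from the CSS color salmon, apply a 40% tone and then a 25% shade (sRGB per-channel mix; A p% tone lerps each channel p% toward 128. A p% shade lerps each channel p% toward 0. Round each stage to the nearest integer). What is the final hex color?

#97605A

CSS salmon is rgb(250, 128, 114).
Lerp each channel 40% toward 128:
  R: 250 − 48.8 = 201.2 → 201
  G: 128 + 0 = 128 → 128
  B: 114 + 0.4×(128−114) = 114 + 5.6 = 119.6 → 120
After the tone: rgb(201, 128, 120) = #C98078.
Per channel, c → c + 0.25(0 − c):
  R: 201 + 0.25×(0−201) = 201 − 50.25 = 150.75 → 151
  G: 128 − 32 = 96 → 96
  B: 120 + 0.25×(0−120) = 120 − 30 = 90 → 90
rgb(151, 96, 90) = #97605A.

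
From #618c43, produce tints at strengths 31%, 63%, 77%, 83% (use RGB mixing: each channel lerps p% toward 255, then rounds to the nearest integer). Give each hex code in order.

#618c43 is rgb(97, 140, 67).
31%: (97 + 48.98 = 145.98→146, 140 + 35.65 = 175.65→176, 67 + 58.28 = 125.28→125) → #92b07d
63%: (97 + 99.54 = 196.54→197, 140 + 72.45 = 212.45→212, 67 + 118.44 = 185.44→185) → #c5d4b9
77%: (97 + 121.66 = 218.66→219, 140 + 88.55 = 228.55→229, 67 + 144.76 = 211.76→212) → #dbe5d4
83%: (97 + 131.14 = 228.14→228, 140 + 95.45 = 235.45→235, 67 + 156.04 = 223.04→223) → #e4ebdf

#92b07d, #c5d4b9, #dbe5d4, #e4ebdf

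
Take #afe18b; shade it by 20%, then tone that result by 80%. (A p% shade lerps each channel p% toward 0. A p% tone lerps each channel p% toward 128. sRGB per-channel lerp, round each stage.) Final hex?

#828a7d

#afe18b is rgb(175, 225, 139).
Per channel, c → c + 0.2(0 − c):
  R: 175 − 35 = 140 → 140
  G: 225 + 0.2×(0−225) = 225 − 45 = 180 → 180
  B: 139 + 0.2×(0−139) = 139 − 27.8 = 111.2 → 111
After the shade: rgb(140, 180, 111) = #8cb46f.
An 80% tone moves each channel 80% toward 128:
  R: 140 − 9.6 = 130.4 → 130
  G: 180 − 41.6 = 138.4 → 138
  B: 111 + 13.6 = 124.6 → 125
rgb(130, 138, 125) = #828a7d.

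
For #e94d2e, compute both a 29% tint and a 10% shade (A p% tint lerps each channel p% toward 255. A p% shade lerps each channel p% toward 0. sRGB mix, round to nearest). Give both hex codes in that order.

#ef816b, #d24529

#e94d2e is rgb(233, 77, 46).
29% tint:
  R: 233 + 6.38 = 239.38 → 239
  G: 77 + 51.62 = 128.62 → 129
  B: 46 + 0.29×(255−46) = 46 + 60.61 = 106.61 → 107
  → #ef816b
10% shade:
  R: 233 + 0.1×(0−233) = 233 − 23.3 = 209.7 → 210
  G: 77 + 0.1×(0−77) = 77 − 7.7 = 69.3 → 69
  B: 46 + 0.1×(0−46) = 46 − 4.6 = 41.4 → 41
  → #d24529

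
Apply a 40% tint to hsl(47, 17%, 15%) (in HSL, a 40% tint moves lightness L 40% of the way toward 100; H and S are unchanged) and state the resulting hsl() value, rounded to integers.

L moves 40% from 15 toward 100: 15 + 34 = 49 → 49.
H and S are unchanged.

hsl(47, 17%, 49%)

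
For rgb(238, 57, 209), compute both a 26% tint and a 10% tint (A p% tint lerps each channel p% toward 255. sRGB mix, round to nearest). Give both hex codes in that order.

#F26CDD, #F04DD6

26% tint:
  R: 238 + 0.26×(255−238) = 238 + 4.42 = 242.42 → 242
  G: 57 + 0.26×(255−57) = 57 + 51.48 = 108.48 → 108
  B: 209 + 0.26×(255−209) = 209 + 11.96 = 220.96 → 221
  → #F26CDD
10% tint:
  R: 238 + 1.7 = 239.7 → 240
  G: 57 + 19.8 = 76.8 → 77
  B: 209 + 4.6 = 213.6 → 214
  → #F04DD6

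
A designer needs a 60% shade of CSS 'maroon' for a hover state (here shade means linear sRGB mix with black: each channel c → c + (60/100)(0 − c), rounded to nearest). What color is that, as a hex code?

#330000

CSS maroon is rgb(128, 0, 0).
Per channel, c → c + 0.6(0 − c):
  R: 128 − 76.8 = 51.2 → 51
  G: 0 + 0.6×(0−0) = 0 + 0 = 0 → 0
  B: 0 + 0 = 0 → 0
rgb(51, 0, 0) = #330000.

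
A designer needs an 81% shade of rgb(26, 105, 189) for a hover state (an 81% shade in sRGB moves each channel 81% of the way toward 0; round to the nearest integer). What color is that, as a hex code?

#051424

An 81% shade moves each channel 81% toward 0:
  R: 26 + 0.81×(0−26) = 26 − 21.06 = 4.94 → 5
  G: 105 + 0.81×(0−105) = 105 − 85.05 = 19.95 → 20
  B: 189 + 0.81×(0−189) = 189 − 153.09 = 35.91 → 36
rgb(5, 20, 36) = #051424.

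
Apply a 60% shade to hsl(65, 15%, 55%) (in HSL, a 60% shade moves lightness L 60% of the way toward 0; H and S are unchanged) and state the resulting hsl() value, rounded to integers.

hsl(65, 15%, 22%)

L moves 60% from 55 toward 0: 55 − 33 = 22 → 22.
H and S are unchanged.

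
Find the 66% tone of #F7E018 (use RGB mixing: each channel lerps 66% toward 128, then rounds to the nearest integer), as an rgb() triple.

rgb(168, 161, 93)

#F7E018 is rgb(247, 224, 24).
Per channel, c → c + 0.66(128 − c):
  R: 247 + 0.66×(128−247) = 247 − 78.54 = 168.46 → 168
  G: 224 − 63.36 = 160.64 → 161
  B: 24 + 0.66×(128−24) = 24 + 68.64 = 92.64 → 93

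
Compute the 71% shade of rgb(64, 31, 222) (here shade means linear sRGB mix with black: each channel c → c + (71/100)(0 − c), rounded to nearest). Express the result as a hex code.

Per channel, c → c + 0.71(0 − c):
  R: 64 + 0.71×(0−64) = 64 − 45.44 = 18.56 → 19
  G: 31 − 22.01 = 8.99 → 9
  B: 222 + 0.71×(0−222) = 222 − 157.62 = 64.38 → 64
rgb(19, 9, 64) = #130940.

#130940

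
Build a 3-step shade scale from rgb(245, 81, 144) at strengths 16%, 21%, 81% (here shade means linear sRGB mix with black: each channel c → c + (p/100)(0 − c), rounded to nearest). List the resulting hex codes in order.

#CE4479, #C24072, #2F0F1B

16%: (245 − 39.2 = 205.8→206, 81 − 12.96 = 68.04→68, 144 − 23.04 = 120.96→121) → #CE4479
21%: (245 − 51.45 = 193.55→194, 81 − 17.01 = 63.99→64, 144 − 30.24 = 113.76→114) → #C24072
81%: (245 − 198.45 = 46.55→47, 81 − 65.61 = 15.39→15, 144 − 116.64 = 27.36→27) → #2F0F1B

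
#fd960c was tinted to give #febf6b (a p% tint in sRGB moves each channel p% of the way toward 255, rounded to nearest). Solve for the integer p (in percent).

#fd960c is rgb(253, 150, 12); #febf6b is rgb(254, 191, 107).
On the B channel (widest range): 107 ≈ 12 + (p/100)(255 − 12), so p ≈ 100×(107 − 12)/(255 − 12) = 9500/243 = 39.09.
p = 39 reproduces all three channels after rounding.

39%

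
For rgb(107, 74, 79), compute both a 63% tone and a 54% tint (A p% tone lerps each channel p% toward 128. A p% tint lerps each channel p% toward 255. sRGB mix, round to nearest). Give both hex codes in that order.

63% tone:
  R: 107 + 0.63×(128−107) = 107 + 13.23 = 120.23 → 120
  G: 74 + 0.63×(128−74) = 74 + 34.02 = 108.02 → 108
  B: 79 + 0.63×(128−79) = 79 + 30.87 = 109.87 → 110
  → #786c6e
54% tint:
  R: 107 + 79.92 = 186.92 → 187
  G: 74 + 0.54×(255−74) = 74 + 97.74 = 171.74 → 172
  B: 79 + 0.54×(255−79) = 79 + 95.04 = 174.04 → 174
  → #bbacae

#786c6e, #bbacae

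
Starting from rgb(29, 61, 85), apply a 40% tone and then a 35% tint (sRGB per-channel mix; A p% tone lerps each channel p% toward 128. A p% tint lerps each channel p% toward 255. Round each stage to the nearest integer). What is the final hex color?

#86929C

A 40% tone moves each channel 40% toward 128:
  R: 29 + 39.6 = 68.6 → 69
  G: 61 + 26.8 = 87.8 → 88
  B: 85 + 17.2 = 102.2 → 102
After the tone: rgb(69, 88, 102) = #455866.
Lerp each channel 35% toward 255:
  R: 69 + 65.1 = 134.1 → 134
  G: 88 + 58.45 = 146.45 → 146
  B: 102 + 0.35×(255−102) = 102 + 53.55 = 155.55 → 156
rgb(134, 146, 156) = #86929C.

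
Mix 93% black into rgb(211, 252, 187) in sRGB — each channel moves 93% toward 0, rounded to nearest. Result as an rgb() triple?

Per channel, c → c + 0.93(0 − c):
  R: 211 + 0.93×(0−211) = 211 − 196.23 = 14.77 → 15
  G: 252 + 0.93×(0−252) = 252 − 234.36 = 17.64 → 18
  B: 187 + 0.93×(0−187) = 187 − 173.91 = 13.09 → 13

rgb(15, 18, 13)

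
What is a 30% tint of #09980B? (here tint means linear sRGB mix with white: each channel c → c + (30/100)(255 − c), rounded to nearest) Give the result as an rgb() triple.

rgb(83, 183, 84)

#09980B is rgb(9, 152, 11).
A 30% tint moves each channel 30% toward 255:
  R: 9 + 73.8 = 82.8 → 83
  G: 152 + 0.3×(255−152) = 152 + 30.9 = 182.9 → 183
  B: 11 + 0.3×(255−11) = 11 + 73.2 = 84.2 → 84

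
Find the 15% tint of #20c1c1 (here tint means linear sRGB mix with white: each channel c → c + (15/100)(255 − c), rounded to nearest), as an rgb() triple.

rgb(65, 202, 202)

#20c1c1 is rgb(32, 193, 193).
Lerp each channel 15% toward 255:
  R: 32 + 33.45 = 65.45 → 65
  G: 193 + 0.15×(255−193) = 193 + 9.3 = 202.3 → 202
  B: 193 + 9.3 = 202.3 → 202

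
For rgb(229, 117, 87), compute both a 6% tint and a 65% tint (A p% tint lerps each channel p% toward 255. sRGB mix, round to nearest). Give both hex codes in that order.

#E77D61, #F6CFC4

6% tint:
  R: 229 + 1.56 = 230.56 → 231
  G: 117 + 8.28 = 125.28 → 125
  B: 87 + 0.06×(255−87) = 87 + 10.08 = 97.08 → 97
  → #E77D61
65% tint:
  R: 229 + 16.9 = 245.9 → 246
  G: 117 + 89.7 = 206.7 → 207
  B: 87 + 0.65×(255−87) = 87 + 109.2 = 196.2 → 196
  → #F6CFC4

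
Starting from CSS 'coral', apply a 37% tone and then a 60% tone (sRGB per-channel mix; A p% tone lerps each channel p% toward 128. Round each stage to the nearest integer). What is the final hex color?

#a08074

CSS coral is rgb(255, 127, 80).
A 37% tone moves each channel 37% toward 128:
  R: 255 − 46.99 = 208.01 → 208
  G: 127 + 0.37×(128−127) = 127 + 0.37 = 127.37 → 127
  B: 80 + 17.76 = 97.76 → 98
After the tone: rgb(208, 127, 98) = #d07f62.
A 60% tone moves each channel 60% toward 128:
  R: 208 + 0.6×(128−208) = 208 − 48 = 160 → 160
  G: 127 + 0.6×(128−127) = 127 + 0.6 = 127.6 → 128
  B: 98 + 0.6×(128−98) = 98 + 18 = 116 → 116
rgb(160, 128, 116) = #a08074.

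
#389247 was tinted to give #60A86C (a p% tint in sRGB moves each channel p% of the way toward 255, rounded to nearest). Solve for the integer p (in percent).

#389247 is rgb(56, 146, 71); #60A86C is rgb(96, 168, 108).
On the R channel (widest range): 96 ≈ 56 + (p/100)(255 − 56), so p ≈ 100×(96 − 56)/(255 − 56) = 4000/199 = 20.10.
p = 20 reproduces all three channels after rounding.

20%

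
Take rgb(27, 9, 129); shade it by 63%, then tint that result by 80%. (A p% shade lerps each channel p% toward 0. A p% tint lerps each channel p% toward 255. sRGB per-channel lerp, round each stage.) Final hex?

#CECDD6

Lerp each channel 63% toward 0:
  R: 27 + 0.63×(0−27) = 27 − 17.01 = 9.99 → 10
  G: 9 + 0.63×(0−9) = 9 − 5.67 = 3.33 → 3
  B: 129 − 81.27 = 47.73 → 48
After the shade: rgb(10, 3, 48) = #0A0330.
Per channel, c → c + 0.8(255 − c):
  R: 10 + 0.8×(255−10) = 10 + 196 = 206 → 206
  G: 3 + 201.6 = 204.6 → 205
  B: 48 + 0.8×(255−48) = 48 + 165.6 = 213.6 → 214
rgb(206, 205, 214) = #CECDD6.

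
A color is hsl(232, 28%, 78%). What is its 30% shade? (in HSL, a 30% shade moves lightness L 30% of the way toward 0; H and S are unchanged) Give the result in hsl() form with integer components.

L moves 30% from 78 toward 0: 78 − 23.4 = 54.6 → 55.
H and S are unchanged.

hsl(232, 28%, 55%)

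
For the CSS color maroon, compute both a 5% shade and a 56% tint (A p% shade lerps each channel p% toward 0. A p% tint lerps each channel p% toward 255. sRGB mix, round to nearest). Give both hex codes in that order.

#7A0000, #C78F8F

CSS maroon is rgb(128, 0, 0).
5% shade:
  R: 128 − 6.4 = 121.6 → 122
  G: 0 + 0 = 0 → 0
  B: 0 + 0 = 0 → 0
  → #7A0000
56% tint:
  R: 128 + 0.56×(255−128) = 128 + 71.12 = 199.12 → 199
  G: 0 + 142.8 = 142.8 → 143
  B: 0 + 142.8 = 142.8 → 143
  → #C78F8F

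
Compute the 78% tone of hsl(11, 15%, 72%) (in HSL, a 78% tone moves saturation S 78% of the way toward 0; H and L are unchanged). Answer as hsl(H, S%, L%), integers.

hsl(11, 3%, 72%)

S moves 78% from 15 toward 0: 15 − 11.7 = 3.3 → 3.
H and L are unchanged.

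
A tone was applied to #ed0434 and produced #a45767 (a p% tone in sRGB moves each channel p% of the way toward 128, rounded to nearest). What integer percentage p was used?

67%

#ed0434 is rgb(237, 4, 52); #a45767 is rgb(164, 87, 103).
On the G channel (widest range): 87 ≈ 4 + (p/100)(128 − 4), so p ≈ 100×(87 − 4)/(128 − 4) = 8300/124 = 66.94.
p = 67 reproduces all three channels after rounding.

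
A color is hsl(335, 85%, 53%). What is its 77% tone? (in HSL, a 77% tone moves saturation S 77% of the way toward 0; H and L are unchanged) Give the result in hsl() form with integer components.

S moves 77% from 85 toward 0: 85 − 65.45 = 19.55 → 20.
H and L are unchanged.

hsl(335, 20%, 53%)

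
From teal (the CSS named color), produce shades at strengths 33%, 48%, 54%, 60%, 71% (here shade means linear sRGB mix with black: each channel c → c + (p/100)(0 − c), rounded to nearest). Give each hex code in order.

#005656, #004343, #003B3B, #003333, #002525

CSS teal is rgb(0, 128, 128).
33%: (0→0, 128 − 42.24 = 85.76→86, 128 − 42.24 = 85.76→86) → #005656
48%: (0→0, 128 − 61.44 = 66.56→67, 128 − 61.44 = 66.56→67) → #004343
54%: (0→0, 128 − 69.12 = 58.88→59, 128 − 69.12 = 58.88→59) → #003B3B
60%: (0→0, 128 − 76.8 = 51.2→51, 128 − 76.8 = 51.2→51) → #003333
71%: (0→0, 128 − 90.88 = 37.12→37, 128 − 90.88 = 37.12→37) → #002525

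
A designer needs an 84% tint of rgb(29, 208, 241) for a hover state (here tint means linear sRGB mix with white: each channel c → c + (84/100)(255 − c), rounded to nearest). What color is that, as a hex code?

Lerp each channel 84% toward 255:
  R: 29 + 0.84×(255−29) = 29 + 189.84 = 218.84 → 219
  G: 208 + 39.48 = 247.48 → 247
  B: 241 + 0.84×(255−241) = 241 + 11.76 = 252.76 → 253
rgb(219, 247, 253) = #DBF7FD.

#DBF7FD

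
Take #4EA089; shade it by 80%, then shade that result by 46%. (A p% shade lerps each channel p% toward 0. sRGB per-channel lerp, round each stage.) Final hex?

#09110F

#4EA089 is rgb(78, 160, 137).
An 80% shade moves each channel 80% toward 0:
  R: 78 − 62.4 = 15.6 → 16
  G: 160 + 0.8×(0−160) = 160 − 128 = 32 → 32
  B: 137 + 0.8×(0−137) = 137 − 109.6 = 27.4 → 27
After the shade: rgb(16, 32, 27) = #10201B.
Per channel, c → c + 0.46(0 − c):
  R: 16 − 7.36 = 8.64 → 9
  G: 32 + 0.46×(0−32) = 32 − 14.72 = 17.28 → 17
  B: 27 + 0.46×(0−27) = 27 − 12.42 = 14.58 → 15
rgb(9, 17, 15) = #09110F.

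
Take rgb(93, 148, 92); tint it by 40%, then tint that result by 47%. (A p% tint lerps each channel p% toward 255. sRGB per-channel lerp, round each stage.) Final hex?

Per channel, c → c + 0.4(255 − c):
  R: 93 + 0.4×(255−93) = 93 + 64.8 = 157.8 → 158
  G: 148 + 42.8 = 190.8 → 191
  B: 92 + 65.2 = 157.2 → 157
After the tint: rgb(158, 191, 157) = #9EBF9D.
Per channel, c → c + 0.47(255 − c):
  R: 158 + 0.47×(255−158) = 158 + 45.59 = 203.59 → 204
  G: 191 + 0.47×(255−191) = 191 + 30.08 = 221.08 → 221
  B: 157 + 46.06 = 203.06 → 203
rgb(204, 221, 203) = #CCDDCB.

#CCDDCB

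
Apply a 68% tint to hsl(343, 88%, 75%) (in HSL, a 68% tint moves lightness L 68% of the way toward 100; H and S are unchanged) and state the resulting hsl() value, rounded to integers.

hsl(343, 88%, 92%)

L moves 68% from 75 toward 100: 75 + 17 = 92 → 92.
H and S are unchanged.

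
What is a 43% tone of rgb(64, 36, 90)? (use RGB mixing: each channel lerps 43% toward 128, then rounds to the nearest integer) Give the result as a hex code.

#5C4C6A

Per channel, c → c + 0.43(128 − c):
  R: 64 + 0.43×(128−64) = 64 + 27.52 = 91.52 → 92
  G: 36 + 0.43×(128−36) = 36 + 39.56 = 75.56 → 76
  B: 90 + 16.34 = 106.34 → 106
rgb(92, 76, 106) = #5C4C6A.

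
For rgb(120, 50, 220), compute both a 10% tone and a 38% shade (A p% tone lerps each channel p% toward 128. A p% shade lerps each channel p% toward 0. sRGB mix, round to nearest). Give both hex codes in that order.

10% tone:
  R: 120 + 0.1×(128−120) = 120 + 0.8 = 120.8 → 121
  G: 50 + 7.8 = 57.8 → 58
  B: 220 + 0.1×(128−220) = 220 − 9.2 = 210.8 → 211
  → #793ad3
38% shade:
  R: 120 − 45.6 = 74.4 → 74
  G: 50 + 0.38×(0−50) = 50 − 19 = 31 → 31
  B: 220 + 0.38×(0−220) = 220 − 83.6 = 136.4 → 136
  → #4a1f88

#793ad3, #4a1f88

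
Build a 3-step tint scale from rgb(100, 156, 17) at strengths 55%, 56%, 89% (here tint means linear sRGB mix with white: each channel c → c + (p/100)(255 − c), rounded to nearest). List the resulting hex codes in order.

55%: (100 + 85.25 = 185.25→185, 156 + 54.45 = 210.45→210, 17 + 130.9 = 147.9→148) → #b9d294
56%: (100 + 86.8 = 186.8→187, 156 + 55.44 = 211.44→211, 17 + 133.28 = 150.28→150) → #bbd396
89%: (100 + 137.95 = 237.95→238, 156 + 88.11 = 244.11→244, 17 + 211.82 = 228.82→229) → #eef4e5

#b9d294, #bbd396, #eef4e5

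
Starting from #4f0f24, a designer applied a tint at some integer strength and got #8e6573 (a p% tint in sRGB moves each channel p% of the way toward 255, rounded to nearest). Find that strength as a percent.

#4f0f24 is rgb(79, 15, 36); #8e6573 is rgb(142, 101, 115).
On the G channel (widest range): 101 ≈ 15 + (p/100)(255 − 15), so p ≈ 100×(101 − 15)/(255 − 15) = 8600/240 = 35.83.
p = 36 reproduces all three channels after rounding.

36%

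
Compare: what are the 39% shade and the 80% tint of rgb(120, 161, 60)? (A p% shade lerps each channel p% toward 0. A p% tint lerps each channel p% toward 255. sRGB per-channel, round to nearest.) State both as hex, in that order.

#496225, #E4ECD8

39% shade:
  R: 120 + 0.39×(0−120) = 120 − 46.8 = 73.2 → 73
  G: 161 + 0.39×(0−161) = 161 − 62.79 = 98.21 → 98
  B: 60 + 0.39×(0−60) = 60 − 23.4 = 36.6 → 37
  → #496225
80% tint:
  R: 120 + 108 = 228 → 228
  G: 161 + 75.2 = 236.2 → 236
  B: 60 + 156 = 216 → 216
  → #E4ECD8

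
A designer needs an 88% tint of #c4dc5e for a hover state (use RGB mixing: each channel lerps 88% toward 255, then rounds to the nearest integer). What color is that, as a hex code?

#f8fbec

#c4dc5e is rgb(196, 220, 94).
An 88% tint moves each channel 88% toward 255:
  R: 196 + 51.92 = 247.92 → 248
  G: 220 + 30.8 = 250.8 → 251
  B: 94 + 0.88×(255−94) = 94 + 141.68 = 235.68 → 236
rgb(248, 251, 236) = #f8fbec.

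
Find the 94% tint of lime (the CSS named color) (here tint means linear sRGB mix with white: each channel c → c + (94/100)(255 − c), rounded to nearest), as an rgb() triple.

CSS lime is rgb(0, 255, 0).
Lerp each channel 94% toward 255:
  R: 0 + 239.7 = 239.7 → 240
  G: 255 + 0 = 255 → 255
  B: 0 + 0.94×(255−0) = 0 + 239.7 = 239.7 → 240

rgb(240, 255, 240)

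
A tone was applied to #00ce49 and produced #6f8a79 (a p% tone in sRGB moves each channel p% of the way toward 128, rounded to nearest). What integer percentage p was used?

#00ce49 is rgb(0, 206, 73); #6f8a79 is rgb(111, 138, 121).
On the R channel (widest range): 111 ≈ 0 + (p/100)(128 − 0), so p ≈ 100×(111 − 0)/(128 − 0) = 11100/128 = 86.72.
p = 87 reproduces all three channels after rounding.

87%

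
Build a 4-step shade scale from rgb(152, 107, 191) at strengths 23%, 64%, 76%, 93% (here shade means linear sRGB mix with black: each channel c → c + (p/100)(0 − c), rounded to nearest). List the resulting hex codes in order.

23%: (152 − 34.96 = 117.04→117, 107 − 24.61 = 82.39→82, 191 − 43.93 = 147.07→147) → #755293
64%: (152 − 97.28 = 54.72→55, 107 − 68.48 = 38.52→39, 191 − 122.24 = 68.76→69) → #372745
76%: (152 − 115.52 = 36.48→36, 107 − 81.32 = 25.68→26, 191 − 145.16 = 45.84→46) → #241A2E
93%: (152 − 141.36 = 10.64→11, 107 − 99.51 = 7.49→7, 191 − 177.63 = 13.37→13) → #0B070D

#755293, #372745, #241A2E, #0B070D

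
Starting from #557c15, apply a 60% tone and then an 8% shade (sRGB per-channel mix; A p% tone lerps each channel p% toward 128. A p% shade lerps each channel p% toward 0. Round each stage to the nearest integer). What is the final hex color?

#66744e

#557c15 is rgb(85, 124, 21).
A 60% tone moves each channel 60% toward 128:
  R: 85 + 0.6×(128−85) = 85 + 25.8 = 110.8 → 111
  G: 124 + 2.4 = 126.4 → 126
  B: 21 + 64.2 = 85.2 → 85
After the tone: rgb(111, 126, 85) = #6f7e55.
An 8% shade moves each channel 8% toward 0:
  R: 111 + 0.08×(0−111) = 111 − 8.88 = 102.12 → 102
  G: 126 + 0.08×(0−126) = 126 − 10.08 = 115.92 → 116
  B: 85 + 0.08×(0−85) = 85 − 6.8 = 78.2 → 78
rgb(102, 116, 78) = #66744e.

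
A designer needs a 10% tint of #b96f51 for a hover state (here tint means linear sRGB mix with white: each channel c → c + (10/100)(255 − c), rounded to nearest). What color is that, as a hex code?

#b96f51 is rgb(185, 111, 81).
A 10% tint moves each channel 10% toward 255:
  R: 185 + 0.1×(255−185) = 185 + 7 = 192 → 192
  G: 111 + 0.1×(255−111) = 111 + 14.4 = 125.4 → 125
  B: 81 + 0.1×(255−81) = 81 + 17.4 = 98.4 → 98
rgb(192, 125, 98) = #c07d62.

#c07d62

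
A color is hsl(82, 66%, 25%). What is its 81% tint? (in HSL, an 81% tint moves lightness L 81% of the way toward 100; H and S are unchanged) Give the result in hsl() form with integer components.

L moves 81% from 25 toward 100: 25 + 60.75 = 85.75 → 86.
H and S are unchanged.

hsl(82, 66%, 86%)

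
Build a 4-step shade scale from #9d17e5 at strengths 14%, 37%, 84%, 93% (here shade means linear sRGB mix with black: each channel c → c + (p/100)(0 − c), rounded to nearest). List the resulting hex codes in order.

#8714c5, #630e90, #190425, #0b0210

#9d17e5 is rgb(157, 23, 229).
14%: (157 − 21.98 = 135.02→135, 23 − 3.22 = 19.78→20, 229 − 32.06 = 196.94→197) → #8714c5
37%: (157 − 58.09 = 98.91→99, 23 − 8.51 = 14.49→14, 229 − 84.73 = 144.27→144) → #630e90
84%: (157 − 131.88 = 25.12→25, 23 − 19.32 = 3.68→4, 229 − 192.36 = 36.64→37) → #190425
93%: (157 − 146.01 = 10.99→11, 23 − 21.39 = 1.61→2, 229 − 212.97 = 16.03→16) → #0b0210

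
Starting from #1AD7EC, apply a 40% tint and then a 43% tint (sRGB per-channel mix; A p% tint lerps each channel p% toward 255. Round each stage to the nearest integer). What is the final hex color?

#B1F1F9

#1AD7EC is rgb(26, 215, 236).
Lerp each channel 40% toward 255:
  R: 26 + 91.6 = 117.6 → 118
  G: 215 + 0.4×(255−215) = 215 + 16 = 231 → 231
  B: 236 + 0.4×(255−236) = 236 + 7.6 = 243.6 → 244
After the tint: rgb(118, 231, 244) = #76E7F4.
Per channel, c → c + 0.43(255 − c):
  R: 118 + 0.43×(255−118) = 118 + 58.91 = 176.91 → 177
  G: 231 + 10.32 = 241.32 → 241
  B: 244 + 0.43×(255−244) = 244 + 4.73 = 248.73 → 249
rgb(177, 241, 249) = #B1F1F9.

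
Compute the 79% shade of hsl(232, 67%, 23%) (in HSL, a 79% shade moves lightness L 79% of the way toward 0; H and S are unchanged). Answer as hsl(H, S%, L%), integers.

hsl(232, 67%, 5%)

L moves 79% from 23 toward 0: 23 − 18.17 = 4.83 → 5.
H and S are unchanged.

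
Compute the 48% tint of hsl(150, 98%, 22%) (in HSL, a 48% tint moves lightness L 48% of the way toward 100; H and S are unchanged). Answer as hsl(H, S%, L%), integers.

hsl(150, 98%, 59%)

L moves 48% from 22 toward 100: 22 + 37.44 = 59.44 → 59.
H and S are unchanged.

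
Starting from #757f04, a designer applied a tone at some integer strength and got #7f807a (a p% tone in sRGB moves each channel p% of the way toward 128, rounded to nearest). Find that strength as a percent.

95%

#757f04 is rgb(117, 127, 4); #7f807a is rgb(127, 128, 122).
On the B channel (widest range): 122 ≈ 4 + (p/100)(128 − 4), so p ≈ 100×(122 − 4)/(128 − 4) = 11800/124 = 95.16.
p = 95 reproduces all three channels after rounding.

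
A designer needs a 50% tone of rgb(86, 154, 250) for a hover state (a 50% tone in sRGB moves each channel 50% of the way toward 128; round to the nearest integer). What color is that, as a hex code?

#6B8DBD

Per channel, c → c + 0.5(128 − c):
  R: 86 + 21 = 107 → 107
  G: 154 + 0.5×(128−154) = 154 − 13 = 141 → 141
  B: 250 − 61 = 189 → 189
rgb(107, 141, 189) = #6B8DBD.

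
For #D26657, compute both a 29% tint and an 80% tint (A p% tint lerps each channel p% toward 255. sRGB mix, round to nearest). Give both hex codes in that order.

#DF9288, #F6E0DD

#D26657 is rgb(210, 102, 87).
29% tint:
  R: 210 + 0.29×(255−210) = 210 + 13.05 = 223.05 → 223
  G: 102 + 44.37 = 146.37 → 146
  B: 87 + 48.72 = 135.72 → 136
  → #DF9288
80% tint:
  R: 210 + 0.8×(255−210) = 210 + 36 = 246 → 246
  G: 102 + 0.8×(255−102) = 102 + 122.4 = 224.4 → 224
  B: 87 + 0.8×(255−87) = 87 + 134.4 = 221.4 → 221
  → #F6E0DD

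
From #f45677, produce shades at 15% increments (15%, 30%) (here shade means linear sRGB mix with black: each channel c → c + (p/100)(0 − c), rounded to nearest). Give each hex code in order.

#f45677 is rgb(244, 86, 119).
15%: (244 − 36.6 = 207.4→207, 86 − 12.9 = 73.1→73, 119 − 17.85 = 101.15→101) → #cf4965
30%: (244 − 73.2 = 170.8→171, 86 − 25.8 = 60.2→60, 119 − 35.7 = 83.3→83) → #ab3c53

#cf4965, #ab3c53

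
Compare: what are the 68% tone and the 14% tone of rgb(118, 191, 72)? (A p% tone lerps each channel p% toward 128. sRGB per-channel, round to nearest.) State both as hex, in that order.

#7d946e, #77b650

68% tone:
  R: 118 + 0.68×(128−118) = 118 + 6.8 = 124.8 → 125
  G: 191 + 0.68×(128−191) = 191 − 42.84 = 148.16 → 148
  B: 72 + 0.68×(128−72) = 72 + 38.08 = 110.08 → 110
  → #7d946e
14% tone:
  R: 118 + 0.14×(128−118) = 118 + 1.4 = 119.4 → 119
  G: 191 − 8.82 = 182.18 → 182
  B: 72 + 0.14×(128−72) = 72 + 7.84 = 79.84 → 80
  → #77b650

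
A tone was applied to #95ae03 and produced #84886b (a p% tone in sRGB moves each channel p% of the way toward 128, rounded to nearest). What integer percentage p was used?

#95ae03 is rgb(149, 174, 3); #84886b is rgb(132, 136, 107).
On the B channel (widest range): 107 ≈ 3 + (p/100)(128 − 3), so p ≈ 100×(107 − 3)/(128 − 3) = 10400/125 = 83.20.
p = 83 reproduces all three channels after rounding.

83%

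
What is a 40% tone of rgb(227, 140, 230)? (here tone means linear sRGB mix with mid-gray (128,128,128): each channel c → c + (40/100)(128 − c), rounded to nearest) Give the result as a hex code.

Per channel, c → c + 0.4(128 − c):
  R: 227 + 0.4×(128−227) = 227 − 39.6 = 187.4 → 187
  G: 140 − 4.8 = 135.2 → 135
  B: 230 + 0.4×(128−230) = 230 − 40.8 = 189.2 → 189
rgb(187, 135, 189) = #BB87BD.

#BB87BD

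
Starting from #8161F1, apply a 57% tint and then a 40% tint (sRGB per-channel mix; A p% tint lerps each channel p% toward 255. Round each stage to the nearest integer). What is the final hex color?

#DFD6FB

#8161F1 is rgb(129, 97, 241).
Lerp each channel 57% toward 255:
  R: 129 + 71.82 = 200.82 → 201
  G: 97 + 90.06 = 187.06 → 187
  B: 241 + 7.98 = 248.98 → 249
After the tint: rgb(201, 187, 249) = #C9BBF9.
Per channel, c → c + 0.4(255 − c):
  R: 201 + 0.4×(255−201) = 201 + 21.6 = 222.6 → 223
  G: 187 + 0.4×(255−187) = 187 + 27.2 = 214.2 → 214
  B: 249 + 0.4×(255−249) = 249 + 2.4 = 251.4 → 251
rgb(223, 214, 251) = #DFD6FB.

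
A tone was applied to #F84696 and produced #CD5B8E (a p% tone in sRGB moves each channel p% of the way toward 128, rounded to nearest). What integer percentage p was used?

#F84696 is rgb(248, 70, 150); #CD5B8E is rgb(205, 91, 142).
On the R channel (widest range): 205 ≈ 248 + (p/100)(128 − 248), so p ≈ 100×(205 − 248)/(128 − 248) = -4300/-120 = 35.83.
p = 36 reproduces all three channels after rounding.

36%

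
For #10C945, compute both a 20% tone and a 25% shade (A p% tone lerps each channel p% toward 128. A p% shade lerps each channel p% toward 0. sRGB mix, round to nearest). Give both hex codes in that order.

#26BA51, #0C9734

#10C945 is rgb(16, 201, 69).
20% tone:
  R: 16 + 22.4 = 38.4 → 38
  G: 201 + 0.2×(128−201) = 201 − 14.6 = 186.4 → 186
  B: 69 + 0.2×(128−69) = 69 + 11.8 = 80.8 → 81
  → #26BA51
25% shade:
  R: 16 + 0.25×(0−16) = 16 − 4 = 12 → 12
  G: 201 + 0.25×(0−201) = 201 − 50.25 = 150.75 → 151
  B: 69 + 0.25×(0−69) = 69 − 17.25 = 51.75 → 52
  → #0C9734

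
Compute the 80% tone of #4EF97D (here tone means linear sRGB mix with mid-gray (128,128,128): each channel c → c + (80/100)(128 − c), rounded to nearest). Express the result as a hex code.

#76987F

#4EF97D is rgb(78, 249, 125).
Lerp each channel 80% toward 128:
  R: 78 + 40 = 118 → 118
  G: 249 + 0.8×(128−249) = 249 − 96.8 = 152.2 → 152
  B: 125 + 0.8×(128−125) = 125 + 2.4 = 127.4 → 127
rgb(118, 152, 127) = #76987F.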